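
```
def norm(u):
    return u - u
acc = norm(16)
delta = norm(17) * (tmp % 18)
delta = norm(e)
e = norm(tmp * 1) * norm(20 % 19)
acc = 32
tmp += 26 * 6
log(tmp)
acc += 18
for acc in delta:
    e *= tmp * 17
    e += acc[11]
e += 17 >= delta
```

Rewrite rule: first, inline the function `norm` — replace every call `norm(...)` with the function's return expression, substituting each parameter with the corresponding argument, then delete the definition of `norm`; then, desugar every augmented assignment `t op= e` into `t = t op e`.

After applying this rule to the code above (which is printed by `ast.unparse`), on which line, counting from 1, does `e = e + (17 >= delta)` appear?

Transformed code:
acc = 16 - 16
delta = (17 - 17) * (tmp % 18)
delta = e - e
e = (tmp * 1 - tmp * 1) * (20 % 19 - 20 % 19)
acc = 32
tmp = tmp + 26 * 6
log(tmp)
acc = acc + 18
for acc in delta:
    e = e * (tmp * 17)
    e = e + acc[11]
e = e + (17 >= delta)

12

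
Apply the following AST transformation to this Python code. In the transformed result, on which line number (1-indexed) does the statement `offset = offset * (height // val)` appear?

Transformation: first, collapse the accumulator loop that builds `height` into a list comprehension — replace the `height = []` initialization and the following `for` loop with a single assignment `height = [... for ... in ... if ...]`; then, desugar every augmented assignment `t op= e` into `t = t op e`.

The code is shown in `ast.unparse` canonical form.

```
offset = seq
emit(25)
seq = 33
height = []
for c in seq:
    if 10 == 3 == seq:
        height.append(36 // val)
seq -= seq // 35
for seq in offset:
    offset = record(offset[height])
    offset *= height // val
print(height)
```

8

Transformed code:
offset = seq
emit(25)
seq = 33
height = [36 // val for c in seq if 10 == 3 == seq]
seq = seq - seq // 35
for seq in offset:
    offset = record(offset[height])
    offset = offset * (height // val)
print(height)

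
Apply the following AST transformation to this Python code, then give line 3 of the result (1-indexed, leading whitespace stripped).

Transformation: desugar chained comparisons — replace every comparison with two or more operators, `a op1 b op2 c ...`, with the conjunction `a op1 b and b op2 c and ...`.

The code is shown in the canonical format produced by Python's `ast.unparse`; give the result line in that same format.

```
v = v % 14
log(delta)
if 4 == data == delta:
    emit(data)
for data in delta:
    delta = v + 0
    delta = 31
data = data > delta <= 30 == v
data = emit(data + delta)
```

Transformed code:
v = v % 14
log(delta)
if 4 == data and data == delta:
    emit(data)
for data in delta:
    delta = v + 0
    delta = 31
data = data > delta and delta <= 30 and (30 == v)
data = emit(data + delta)

if 4 == data and data == delta:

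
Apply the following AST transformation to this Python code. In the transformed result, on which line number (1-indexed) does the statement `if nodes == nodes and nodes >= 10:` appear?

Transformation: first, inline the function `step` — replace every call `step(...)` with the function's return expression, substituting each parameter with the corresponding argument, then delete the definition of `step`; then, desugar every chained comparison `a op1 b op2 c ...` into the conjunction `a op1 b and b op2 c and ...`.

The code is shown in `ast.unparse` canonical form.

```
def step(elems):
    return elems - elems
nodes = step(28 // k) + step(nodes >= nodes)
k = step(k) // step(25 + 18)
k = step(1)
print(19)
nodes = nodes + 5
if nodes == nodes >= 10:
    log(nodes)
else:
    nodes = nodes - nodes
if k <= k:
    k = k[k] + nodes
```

6

Transformed code:
nodes = 28 // k - 28 // k + ((nodes >= nodes) - (nodes >= nodes))
k = (k - k) // (25 + 18 - (25 + 18))
k = 1 - 1
print(19)
nodes = nodes + 5
if nodes == nodes and nodes >= 10:
    log(nodes)
else:
    nodes = nodes - nodes
if k <= k:
    k = k[k] + nodes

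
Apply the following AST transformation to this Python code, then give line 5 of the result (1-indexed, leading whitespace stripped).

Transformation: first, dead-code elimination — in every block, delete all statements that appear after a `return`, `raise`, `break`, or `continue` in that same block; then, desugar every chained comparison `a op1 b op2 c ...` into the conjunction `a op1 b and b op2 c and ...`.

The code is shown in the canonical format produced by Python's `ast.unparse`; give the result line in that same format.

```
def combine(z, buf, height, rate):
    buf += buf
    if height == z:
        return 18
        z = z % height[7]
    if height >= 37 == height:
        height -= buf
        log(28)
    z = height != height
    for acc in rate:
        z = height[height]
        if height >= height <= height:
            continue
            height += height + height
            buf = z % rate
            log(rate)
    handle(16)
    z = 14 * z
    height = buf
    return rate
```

if height >= 37 and 37 == height:

Transformed code:
def combine(z, buf, height, rate):
    buf += buf
    if height == z:
        return 18
    if height >= 37 and 37 == height:
        height -= buf
        log(28)
    z = height != height
    for acc in rate:
        z = height[height]
        if height >= height and height <= height:
            continue
    handle(16)
    z = 14 * z
    height = buf
    return rate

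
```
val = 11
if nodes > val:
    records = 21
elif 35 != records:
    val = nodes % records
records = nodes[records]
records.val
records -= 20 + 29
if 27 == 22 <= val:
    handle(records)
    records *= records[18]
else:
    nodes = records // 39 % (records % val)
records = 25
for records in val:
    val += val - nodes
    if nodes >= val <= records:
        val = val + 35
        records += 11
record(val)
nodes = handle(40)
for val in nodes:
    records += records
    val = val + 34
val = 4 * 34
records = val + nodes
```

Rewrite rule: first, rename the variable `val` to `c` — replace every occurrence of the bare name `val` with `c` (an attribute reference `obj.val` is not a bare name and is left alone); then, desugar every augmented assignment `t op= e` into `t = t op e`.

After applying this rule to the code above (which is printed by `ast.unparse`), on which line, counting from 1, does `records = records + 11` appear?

19

Transformed code:
c = 11
if nodes > c:
    records = 21
elif 35 != records:
    c = nodes % records
records = nodes[records]
records.val
records = records - (20 + 29)
if 27 == 22 <= c:
    handle(records)
    records = records * records[18]
else:
    nodes = records // 39 % (records % c)
records = 25
for records in c:
    c = c + (c - nodes)
    if nodes >= c <= records:
        c = c + 35
        records = records + 11
record(c)
nodes = handle(40)
for c in nodes:
    records = records + records
    c = c + 34
c = 4 * 34
records = c + nodes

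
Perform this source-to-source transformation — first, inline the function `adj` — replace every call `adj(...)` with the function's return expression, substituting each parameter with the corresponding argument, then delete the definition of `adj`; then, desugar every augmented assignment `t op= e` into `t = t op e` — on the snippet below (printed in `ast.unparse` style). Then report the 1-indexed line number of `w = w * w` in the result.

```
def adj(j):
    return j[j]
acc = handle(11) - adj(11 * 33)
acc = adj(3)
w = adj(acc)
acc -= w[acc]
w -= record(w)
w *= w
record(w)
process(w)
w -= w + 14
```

Transformed code:
acc = handle(11) - (11 * 33)[11 * 33]
acc = 3[3]
w = acc[acc]
acc = acc - w[acc]
w = w - record(w)
w = w * w
record(w)
process(w)
w = w - (w + 14)

6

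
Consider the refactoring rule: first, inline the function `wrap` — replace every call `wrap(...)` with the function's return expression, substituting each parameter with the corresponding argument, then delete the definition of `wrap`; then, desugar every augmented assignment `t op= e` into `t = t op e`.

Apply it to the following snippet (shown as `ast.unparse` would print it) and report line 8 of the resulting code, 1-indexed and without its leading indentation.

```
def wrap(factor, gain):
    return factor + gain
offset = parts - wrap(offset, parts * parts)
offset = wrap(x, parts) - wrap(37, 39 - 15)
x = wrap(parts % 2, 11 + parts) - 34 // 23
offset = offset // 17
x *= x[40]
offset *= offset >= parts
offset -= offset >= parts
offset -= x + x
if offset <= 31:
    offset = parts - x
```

Transformed code:
offset = parts - (offset + parts * parts)
offset = x + parts - (37 + (39 - 15))
x = parts % 2 + (11 + parts) - 34 // 23
offset = offset // 17
x = x * x[40]
offset = offset * (offset >= parts)
offset = offset - (offset >= parts)
offset = offset - (x + x)
if offset <= 31:
    offset = parts - x

offset = offset - (x + x)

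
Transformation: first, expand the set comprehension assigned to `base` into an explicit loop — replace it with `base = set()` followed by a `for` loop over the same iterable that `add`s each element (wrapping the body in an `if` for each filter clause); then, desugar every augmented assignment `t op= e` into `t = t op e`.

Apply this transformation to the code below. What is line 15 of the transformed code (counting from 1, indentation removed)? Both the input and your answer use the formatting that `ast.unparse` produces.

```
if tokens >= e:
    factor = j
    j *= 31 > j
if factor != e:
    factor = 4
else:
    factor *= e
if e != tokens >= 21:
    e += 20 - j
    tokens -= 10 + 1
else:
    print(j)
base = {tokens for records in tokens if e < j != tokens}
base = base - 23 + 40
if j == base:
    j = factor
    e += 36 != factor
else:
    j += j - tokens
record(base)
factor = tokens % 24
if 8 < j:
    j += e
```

Transformed code:
if tokens >= e:
    factor = j
    j = j * (31 > j)
if factor != e:
    factor = 4
else:
    factor = factor * e
if e != tokens >= 21:
    e = e + (20 - j)
    tokens = tokens - (10 + 1)
else:
    print(j)
base = set()
for records in tokens:
    if e < j != tokens:
        base.add(tokens)
base = base - 23 + 40
if j == base:
    j = factor
    e = e + (36 != factor)
else:
    j = j + (j - tokens)
record(base)
factor = tokens % 24
if 8 < j:
    j = j + e

if e < j != tokens:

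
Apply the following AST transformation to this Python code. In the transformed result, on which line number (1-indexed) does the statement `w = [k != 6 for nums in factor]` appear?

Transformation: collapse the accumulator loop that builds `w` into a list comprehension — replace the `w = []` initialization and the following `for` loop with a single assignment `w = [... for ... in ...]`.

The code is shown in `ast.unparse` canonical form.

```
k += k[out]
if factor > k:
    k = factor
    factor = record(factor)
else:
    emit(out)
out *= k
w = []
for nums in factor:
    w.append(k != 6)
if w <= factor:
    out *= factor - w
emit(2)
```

Transformed code:
k += k[out]
if factor > k:
    k = factor
    factor = record(factor)
else:
    emit(out)
out *= k
w = [k != 6 for nums in factor]
if w <= factor:
    out *= factor - w
emit(2)

8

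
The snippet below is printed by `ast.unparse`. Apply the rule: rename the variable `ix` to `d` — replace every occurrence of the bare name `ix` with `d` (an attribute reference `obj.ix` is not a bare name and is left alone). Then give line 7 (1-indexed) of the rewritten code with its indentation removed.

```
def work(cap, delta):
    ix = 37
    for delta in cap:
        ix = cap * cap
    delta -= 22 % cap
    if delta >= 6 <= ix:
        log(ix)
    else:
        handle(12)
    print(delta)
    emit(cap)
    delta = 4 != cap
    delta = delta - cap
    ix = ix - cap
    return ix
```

Transformed code:
def work(cap, delta):
    d = 37
    for delta in cap:
        d = cap * cap
    delta -= 22 % cap
    if delta >= 6 <= d:
        log(d)
    else:
        handle(12)
    print(delta)
    emit(cap)
    delta = 4 != cap
    delta = delta - cap
    d = d - cap
    return d

log(d)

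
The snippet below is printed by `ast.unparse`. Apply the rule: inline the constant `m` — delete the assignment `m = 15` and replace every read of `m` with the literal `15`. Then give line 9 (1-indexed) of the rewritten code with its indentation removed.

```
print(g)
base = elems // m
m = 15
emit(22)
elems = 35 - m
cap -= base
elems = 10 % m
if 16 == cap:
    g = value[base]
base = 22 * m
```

base = 22 * 15

Transformed code:
print(g)
base = elems // 15
emit(22)
elems = 35 - 15
cap -= base
elems = 10 % 15
if 16 == cap:
    g = value[base]
base = 22 * 15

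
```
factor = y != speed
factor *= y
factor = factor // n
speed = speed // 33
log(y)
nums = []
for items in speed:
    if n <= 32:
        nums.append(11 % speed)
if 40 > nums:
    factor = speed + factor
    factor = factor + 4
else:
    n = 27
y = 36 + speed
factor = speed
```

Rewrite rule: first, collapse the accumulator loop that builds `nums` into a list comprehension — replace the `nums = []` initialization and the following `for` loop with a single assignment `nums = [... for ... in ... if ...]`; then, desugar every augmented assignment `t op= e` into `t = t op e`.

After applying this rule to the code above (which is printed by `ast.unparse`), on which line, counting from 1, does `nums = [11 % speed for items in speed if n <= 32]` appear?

Transformed code:
factor = y != speed
factor = factor * y
factor = factor // n
speed = speed // 33
log(y)
nums = [11 % speed for items in speed if n <= 32]
if 40 > nums:
    factor = speed + factor
    factor = factor + 4
else:
    n = 27
y = 36 + speed
factor = speed

6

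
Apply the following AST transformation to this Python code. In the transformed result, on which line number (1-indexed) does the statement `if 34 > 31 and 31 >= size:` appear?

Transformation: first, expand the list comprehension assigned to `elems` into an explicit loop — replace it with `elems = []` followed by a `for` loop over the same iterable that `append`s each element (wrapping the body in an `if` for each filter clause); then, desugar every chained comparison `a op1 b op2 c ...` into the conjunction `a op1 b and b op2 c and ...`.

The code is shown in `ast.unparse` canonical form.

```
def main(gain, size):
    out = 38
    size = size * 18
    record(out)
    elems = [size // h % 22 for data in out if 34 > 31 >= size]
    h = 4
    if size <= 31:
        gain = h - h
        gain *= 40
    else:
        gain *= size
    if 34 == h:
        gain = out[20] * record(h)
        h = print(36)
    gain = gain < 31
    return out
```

Transformed code:
def main(gain, size):
    out = 38
    size = size * 18
    record(out)
    elems = []
    for data in out:
        if 34 > 31 and 31 >= size:
            elems.append(size // h % 22)
    h = 4
    if size <= 31:
        gain = h - h
        gain *= 40
    else:
        gain *= size
    if 34 == h:
        gain = out[20] * record(h)
        h = print(36)
    gain = gain < 31
    return out

7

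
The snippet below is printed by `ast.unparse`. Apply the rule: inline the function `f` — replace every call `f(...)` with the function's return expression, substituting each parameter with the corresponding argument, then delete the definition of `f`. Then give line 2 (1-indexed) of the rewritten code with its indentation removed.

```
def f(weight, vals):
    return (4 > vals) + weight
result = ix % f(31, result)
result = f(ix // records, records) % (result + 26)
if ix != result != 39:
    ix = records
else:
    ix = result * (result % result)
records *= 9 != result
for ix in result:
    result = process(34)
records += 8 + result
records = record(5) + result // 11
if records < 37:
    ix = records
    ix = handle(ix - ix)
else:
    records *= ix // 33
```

Transformed code:
result = ix % ((4 > result) + 31)
result = ((4 > records) + ix // records) % (result + 26)
if ix != result != 39:
    ix = records
else:
    ix = result * (result % result)
records *= 9 != result
for ix in result:
    result = process(34)
records += 8 + result
records = record(5) + result // 11
if records < 37:
    ix = records
    ix = handle(ix - ix)
else:
    records *= ix // 33

result = ((4 > records) + ix // records) % (result + 26)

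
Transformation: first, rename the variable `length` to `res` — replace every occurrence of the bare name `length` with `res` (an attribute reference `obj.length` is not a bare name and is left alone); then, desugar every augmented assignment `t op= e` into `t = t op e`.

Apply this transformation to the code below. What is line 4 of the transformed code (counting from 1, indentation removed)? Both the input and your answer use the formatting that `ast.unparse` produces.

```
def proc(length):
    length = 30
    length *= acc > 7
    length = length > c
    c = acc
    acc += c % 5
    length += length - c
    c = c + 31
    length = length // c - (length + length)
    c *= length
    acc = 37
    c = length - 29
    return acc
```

Transformed code:
def proc(res):
    res = 30
    res = res * (acc > 7)
    res = res > c
    c = acc
    acc = acc + c % 5
    res = res + (res - c)
    c = c + 31
    res = res // c - (res + res)
    c = c * res
    acc = 37
    c = res - 29
    return acc

res = res > c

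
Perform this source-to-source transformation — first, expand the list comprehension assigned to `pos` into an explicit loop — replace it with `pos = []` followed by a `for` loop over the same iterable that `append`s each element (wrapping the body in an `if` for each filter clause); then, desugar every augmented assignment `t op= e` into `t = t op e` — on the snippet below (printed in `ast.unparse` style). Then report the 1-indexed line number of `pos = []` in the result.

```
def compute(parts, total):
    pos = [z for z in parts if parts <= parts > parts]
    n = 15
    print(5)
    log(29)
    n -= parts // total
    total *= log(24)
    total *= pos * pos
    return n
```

Transformed code:
def compute(parts, total):
    pos = []
    for z in parts:
        if parts <= parts > parts:
            pos.append(z)
    n = 15
    print(5)
    log(29)
    n = n - parts // total
    total = total * log(24)
    total = total * (pos * pos)
    return n

2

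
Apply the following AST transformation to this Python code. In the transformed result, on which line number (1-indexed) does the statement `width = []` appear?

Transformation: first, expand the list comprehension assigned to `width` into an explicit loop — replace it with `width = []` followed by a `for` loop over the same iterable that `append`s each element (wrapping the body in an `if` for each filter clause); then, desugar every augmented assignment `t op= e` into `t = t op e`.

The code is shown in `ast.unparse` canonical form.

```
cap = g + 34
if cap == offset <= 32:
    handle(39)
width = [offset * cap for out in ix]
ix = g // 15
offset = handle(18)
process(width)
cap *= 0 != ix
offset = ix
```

Transformed code:
cap = g + 34
if cap == offset <= 32:
    handle(39)
width = []
for out in ix:
    width.append(offset * cap)
ix = g // 15
offset = handle(18)
process(width)
cap = cap * (0 != ix)
offset = ix

4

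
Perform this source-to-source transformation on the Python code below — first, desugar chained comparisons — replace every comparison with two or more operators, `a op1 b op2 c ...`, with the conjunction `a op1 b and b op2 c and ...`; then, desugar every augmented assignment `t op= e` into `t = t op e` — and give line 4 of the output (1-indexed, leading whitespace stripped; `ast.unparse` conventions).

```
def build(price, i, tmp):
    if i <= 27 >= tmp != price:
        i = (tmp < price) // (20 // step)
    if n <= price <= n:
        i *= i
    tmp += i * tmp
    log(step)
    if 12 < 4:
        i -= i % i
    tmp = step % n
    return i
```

Transformed code:
def build(price, i, tmp):
    if i <= 27 and 27 >= tmp and (tmp != price):
        i = (tmp < price) // (20 // step)
    if n <= price and price <= n:
        i = i * i
    tmp = tmp + i * tmp
    log(step)
    if 12 < 4:
        i = i - i % i
    tmp = step % n
    return i

if n <= price and price <= n:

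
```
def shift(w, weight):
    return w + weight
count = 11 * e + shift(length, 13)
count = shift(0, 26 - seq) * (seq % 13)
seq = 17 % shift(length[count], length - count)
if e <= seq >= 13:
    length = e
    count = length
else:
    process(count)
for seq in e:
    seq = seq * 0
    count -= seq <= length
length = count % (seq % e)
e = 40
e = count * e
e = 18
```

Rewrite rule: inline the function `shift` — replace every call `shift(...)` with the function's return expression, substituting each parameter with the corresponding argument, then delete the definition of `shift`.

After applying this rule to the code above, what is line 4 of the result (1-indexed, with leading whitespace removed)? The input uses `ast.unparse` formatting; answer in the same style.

if e <= seq >= 13:

Transformed code:
count = 11 * e + (length + 13)
count = (0 + (26 - seq)) * (seq % 13)
seq = 17 % (length[count] + (length - count))
if e <= seq >= 13:
    length = e
    count = length
else:
    process(count)
for seq in e:
    seq = seq * 0
    count -= seq <= length
length = count % (seq % e)
e = 40
e = count * e
e = 18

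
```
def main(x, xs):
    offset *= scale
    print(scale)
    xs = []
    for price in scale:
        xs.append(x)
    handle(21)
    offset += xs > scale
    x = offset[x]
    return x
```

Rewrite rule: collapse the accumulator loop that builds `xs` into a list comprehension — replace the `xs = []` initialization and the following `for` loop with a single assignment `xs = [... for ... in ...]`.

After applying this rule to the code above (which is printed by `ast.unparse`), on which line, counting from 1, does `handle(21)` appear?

5

Transformed code:
def main(x, xs):
    offset *= scale
    print(scale)
    xs = [x for price in scale]
    handle(21)
    offset += xs > scale
    x = offset[x]
    return x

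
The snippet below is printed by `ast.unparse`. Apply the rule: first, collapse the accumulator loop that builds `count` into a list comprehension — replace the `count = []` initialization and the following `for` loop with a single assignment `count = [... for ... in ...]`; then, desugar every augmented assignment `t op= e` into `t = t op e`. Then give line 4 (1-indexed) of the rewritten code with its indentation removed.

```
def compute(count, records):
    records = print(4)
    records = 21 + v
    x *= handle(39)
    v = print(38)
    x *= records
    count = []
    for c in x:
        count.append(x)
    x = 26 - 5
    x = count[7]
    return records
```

Transformed code:
def compute(count, records):
    records = print(4)
    records = 21 + v
    x = x * handle(39)
    v = print(38)
    x = x * records
    count = [x for c in x]
    x = 26 - 5
    x = count[7]
    return records

x = x * handle(39)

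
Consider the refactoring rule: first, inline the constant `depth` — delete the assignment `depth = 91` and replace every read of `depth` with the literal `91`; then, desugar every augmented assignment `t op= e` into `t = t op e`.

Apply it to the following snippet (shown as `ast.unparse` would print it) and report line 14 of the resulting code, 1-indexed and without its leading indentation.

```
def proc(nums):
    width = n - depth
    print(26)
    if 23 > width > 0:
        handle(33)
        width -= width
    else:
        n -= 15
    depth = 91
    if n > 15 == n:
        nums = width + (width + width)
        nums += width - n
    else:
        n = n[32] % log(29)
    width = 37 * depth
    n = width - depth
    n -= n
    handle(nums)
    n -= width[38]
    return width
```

Transformed code:
def proc(nums):
    width = n - 91
    print(26)
    if 23 > width > 0:
        handle(33)
        width = width - width
    else:
        n = n - 15
    if n > 15 == n:
        nums = width + (width + width)
        nums = nums + (width - n)
    else:
        n = n[32] % log(29)
    width = 37 * 91
    n = width - 91
    n = n - n
    handle(nums)
    n = n - width[38]
    return width

width = 37 * 91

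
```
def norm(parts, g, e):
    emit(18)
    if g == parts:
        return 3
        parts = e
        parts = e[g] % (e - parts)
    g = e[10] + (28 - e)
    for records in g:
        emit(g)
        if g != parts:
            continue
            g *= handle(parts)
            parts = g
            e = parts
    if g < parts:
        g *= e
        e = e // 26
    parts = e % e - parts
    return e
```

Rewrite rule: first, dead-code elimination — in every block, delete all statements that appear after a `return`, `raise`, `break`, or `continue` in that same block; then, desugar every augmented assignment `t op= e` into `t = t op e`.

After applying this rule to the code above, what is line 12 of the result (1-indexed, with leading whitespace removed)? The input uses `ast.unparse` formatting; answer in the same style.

e = e // 26

Transformed code:
def norm(parts, g, e):
    emit(18)
    if g == parts:
        return 3
    g = e[10] + (28 - e)
    for records in g:
        emit(g)
        if g != parts:
            continue
    if g < parts:
        g = g * e
        e = e // 26
    parts = e % e - parts
    return e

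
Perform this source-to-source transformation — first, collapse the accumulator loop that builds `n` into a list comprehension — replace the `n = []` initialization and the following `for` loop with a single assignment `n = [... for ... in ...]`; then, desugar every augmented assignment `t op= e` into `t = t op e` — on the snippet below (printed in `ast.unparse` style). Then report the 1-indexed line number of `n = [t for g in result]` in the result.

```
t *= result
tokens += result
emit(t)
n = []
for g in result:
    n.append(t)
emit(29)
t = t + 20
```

4

Transformed code:
t = t * result
tokens = tokens + result
emit(t)
n = [t for g in result]
emit(29)
t = t + 20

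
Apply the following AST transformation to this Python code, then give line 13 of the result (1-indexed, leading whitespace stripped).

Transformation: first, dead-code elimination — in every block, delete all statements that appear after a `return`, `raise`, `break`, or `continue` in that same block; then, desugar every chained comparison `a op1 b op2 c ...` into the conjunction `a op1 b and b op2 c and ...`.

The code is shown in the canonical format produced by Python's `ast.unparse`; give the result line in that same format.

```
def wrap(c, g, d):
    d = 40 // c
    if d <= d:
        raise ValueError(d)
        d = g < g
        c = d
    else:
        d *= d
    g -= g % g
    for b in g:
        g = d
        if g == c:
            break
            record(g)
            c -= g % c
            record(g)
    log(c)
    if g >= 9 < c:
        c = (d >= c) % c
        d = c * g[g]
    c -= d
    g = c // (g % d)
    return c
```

Transformed code:
def wrap(c, g, d):
    d = 40 // c
    if d <= d:
        raise ValueError(d)
    else:
        d *= d
    g -= g % g
    for b in g:
        g = d
        if g == c:
            break
    log(c)
    if g >= 9 and 9 < c:
        c = (d >= c) % c
        d = c * g[g]
    c -= d
    g = c // (g % d)
    return c

if g >= 9 and 9 < c:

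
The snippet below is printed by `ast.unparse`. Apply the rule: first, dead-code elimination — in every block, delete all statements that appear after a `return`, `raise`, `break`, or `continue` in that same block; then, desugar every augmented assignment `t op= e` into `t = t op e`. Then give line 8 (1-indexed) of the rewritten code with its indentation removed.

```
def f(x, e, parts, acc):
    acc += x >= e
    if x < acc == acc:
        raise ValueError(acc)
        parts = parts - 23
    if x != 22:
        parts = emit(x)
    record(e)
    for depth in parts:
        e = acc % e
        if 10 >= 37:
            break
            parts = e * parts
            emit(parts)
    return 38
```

for depth in parts:

Transformed code:
def f(x, e, parts, acc):
    acc = acc + (x >= e)
    if x < acc == acc:
        raise ValueError(acc)
    if x != 22:
        parts = emit(x)
    record(e)
    for depth in parts:
        e = acc % e
        if 10 >= 37:
            break
    return 38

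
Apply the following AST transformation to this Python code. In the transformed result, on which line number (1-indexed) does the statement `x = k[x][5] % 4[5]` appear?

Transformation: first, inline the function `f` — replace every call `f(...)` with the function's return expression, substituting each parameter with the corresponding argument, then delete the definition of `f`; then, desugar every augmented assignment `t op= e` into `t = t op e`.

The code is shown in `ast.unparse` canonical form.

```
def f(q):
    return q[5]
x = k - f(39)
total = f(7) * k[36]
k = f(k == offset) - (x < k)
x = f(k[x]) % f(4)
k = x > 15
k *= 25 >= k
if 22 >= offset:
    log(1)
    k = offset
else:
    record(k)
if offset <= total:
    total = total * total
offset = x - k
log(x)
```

Transformed code:
x = k - 39[5]
total = 7[5] * k[36]
k = (k == offset)[5] - (x < k)
x = k[x][5] % 4[5]
k = x > 15
k = k * (25 >= k)
if 22 >= offset:
    log(1)
    k = offset
else:
    record(k)
if offset <= total:
    total = total * total
offset = x - k
log(x)

4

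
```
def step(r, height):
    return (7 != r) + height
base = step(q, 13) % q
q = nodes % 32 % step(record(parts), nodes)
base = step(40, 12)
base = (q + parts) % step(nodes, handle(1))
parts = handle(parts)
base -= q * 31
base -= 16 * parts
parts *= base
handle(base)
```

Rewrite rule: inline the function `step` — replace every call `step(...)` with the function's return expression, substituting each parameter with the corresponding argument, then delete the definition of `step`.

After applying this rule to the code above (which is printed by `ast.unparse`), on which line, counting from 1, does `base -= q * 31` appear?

Transformed code:
base = ((7 != q) + 13) % q
q = nodes % 32 % ((7 != record(parts)) + nodes)
base = (7 != 40) + 12
base = (q + parts) % ((7 != nodes) + handle(1))
parts = handle(parts)
base -= q * 31
base -= 16 * parts
parts *= base
handle(base)

6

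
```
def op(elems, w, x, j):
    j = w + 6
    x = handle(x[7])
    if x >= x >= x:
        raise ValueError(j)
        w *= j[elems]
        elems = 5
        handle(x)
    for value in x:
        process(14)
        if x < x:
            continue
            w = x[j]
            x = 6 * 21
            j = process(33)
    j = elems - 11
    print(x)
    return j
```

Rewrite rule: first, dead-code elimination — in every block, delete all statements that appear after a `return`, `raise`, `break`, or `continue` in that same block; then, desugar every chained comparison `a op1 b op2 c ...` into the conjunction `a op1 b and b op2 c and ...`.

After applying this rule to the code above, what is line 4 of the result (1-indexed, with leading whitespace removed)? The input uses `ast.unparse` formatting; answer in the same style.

Transformed code:
def op(elems, w, x, j):
    j = w + 6
    x = handle(x[7])
    if x >= x and x >= x:
        raise ValueError(j)
    for value in x:
        process(14)
        if x < x:
            continue
    j = elems - 11
    print(x)
    return j

if x >= x and x >= x:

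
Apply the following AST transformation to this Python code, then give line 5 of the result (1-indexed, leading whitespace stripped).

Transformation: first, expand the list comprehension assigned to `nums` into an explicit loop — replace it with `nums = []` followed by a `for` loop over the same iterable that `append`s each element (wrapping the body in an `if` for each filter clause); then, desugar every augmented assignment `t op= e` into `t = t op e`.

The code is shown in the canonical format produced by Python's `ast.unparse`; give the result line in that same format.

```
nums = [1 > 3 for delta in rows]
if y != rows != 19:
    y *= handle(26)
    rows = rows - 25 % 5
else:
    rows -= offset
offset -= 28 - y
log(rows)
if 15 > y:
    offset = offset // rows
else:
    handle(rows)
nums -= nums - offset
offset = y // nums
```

Transformed code:
nums = []
for delta in rows:
    nums.append(1 > 3)
if y != rows != 19:
    y = y * handle(26)
    rows = rows - 25 % 5
else:
    rows = rows - offset
offset = offset - (28 - y)
log(rows)
if 15 > y:
    offset = offset // rows
else:
    handle(rows)
nums = nums - (nums - offset)
offset = y // nums

y = y * handle(26)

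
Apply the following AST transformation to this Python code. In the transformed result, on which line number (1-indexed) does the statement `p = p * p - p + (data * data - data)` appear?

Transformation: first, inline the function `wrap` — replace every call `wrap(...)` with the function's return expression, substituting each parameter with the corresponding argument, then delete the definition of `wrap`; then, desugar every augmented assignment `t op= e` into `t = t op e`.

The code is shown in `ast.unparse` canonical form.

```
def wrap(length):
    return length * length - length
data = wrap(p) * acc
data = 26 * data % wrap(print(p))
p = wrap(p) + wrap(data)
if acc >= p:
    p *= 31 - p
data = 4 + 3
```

3

Transformed code:
data = (p * p - p) * acc
data = 26 * data % (print(p) * print(p) - print(p))
p = p * p - p + (data * data - data)
if acc >= p:
    p = p * (31 - p)
data = 4 + 3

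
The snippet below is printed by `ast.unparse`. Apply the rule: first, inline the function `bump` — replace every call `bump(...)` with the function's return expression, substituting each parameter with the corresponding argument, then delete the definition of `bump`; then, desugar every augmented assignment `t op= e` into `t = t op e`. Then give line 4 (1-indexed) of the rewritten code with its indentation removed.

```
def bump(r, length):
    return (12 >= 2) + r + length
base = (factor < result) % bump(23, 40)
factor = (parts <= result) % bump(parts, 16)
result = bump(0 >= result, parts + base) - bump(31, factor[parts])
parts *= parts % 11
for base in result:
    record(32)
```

parts = parts * (parts % 11)

Transformed code:
base = (factor < result) % ((12 >= 2) + 23 + 40)
factor = (parts <= result) % ((12 >= 2) + parts + 16)
result = (12 >= 2) + (0 >= result) + (parts + base) - ((12 >= 2) + 31 + factor[parts])
parts = parts * (parts % 11)
for base in result:
    record(32)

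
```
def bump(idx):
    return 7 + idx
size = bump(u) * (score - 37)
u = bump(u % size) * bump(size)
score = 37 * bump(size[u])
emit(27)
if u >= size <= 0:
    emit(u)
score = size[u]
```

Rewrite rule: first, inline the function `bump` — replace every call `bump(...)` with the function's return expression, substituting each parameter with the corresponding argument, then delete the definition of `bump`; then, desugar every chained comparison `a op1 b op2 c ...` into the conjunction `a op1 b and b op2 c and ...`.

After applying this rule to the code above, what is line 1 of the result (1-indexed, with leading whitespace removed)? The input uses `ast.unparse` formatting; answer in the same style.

Transformed code:
size = (7 + u) * (score - 37)
u = (7 + u % size) * (7 + size)
score = 37 * (7 + size[u])
emit(27)
if u >= size and size <= 0:
    emit(u)
score = size[u]

size = (7 + u) * (score - 37)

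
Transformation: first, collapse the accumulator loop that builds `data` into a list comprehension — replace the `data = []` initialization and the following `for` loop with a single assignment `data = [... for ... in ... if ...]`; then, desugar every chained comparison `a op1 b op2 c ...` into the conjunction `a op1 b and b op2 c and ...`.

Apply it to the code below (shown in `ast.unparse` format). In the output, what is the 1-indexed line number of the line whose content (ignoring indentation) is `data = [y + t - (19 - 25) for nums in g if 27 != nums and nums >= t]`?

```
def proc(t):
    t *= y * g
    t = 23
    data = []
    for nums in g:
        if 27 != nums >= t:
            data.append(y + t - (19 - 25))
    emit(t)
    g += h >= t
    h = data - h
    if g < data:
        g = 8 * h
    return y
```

Transformed code:
def proc(t):
    t *= y * g
    t = 23
    data = [y + t - (19 - 25) for nums in g if 27 != nums and nums >= t]
    emit(t)
    g += h >= t
    h = data - h
    if g < data:
        g = 8 * h
    return y

4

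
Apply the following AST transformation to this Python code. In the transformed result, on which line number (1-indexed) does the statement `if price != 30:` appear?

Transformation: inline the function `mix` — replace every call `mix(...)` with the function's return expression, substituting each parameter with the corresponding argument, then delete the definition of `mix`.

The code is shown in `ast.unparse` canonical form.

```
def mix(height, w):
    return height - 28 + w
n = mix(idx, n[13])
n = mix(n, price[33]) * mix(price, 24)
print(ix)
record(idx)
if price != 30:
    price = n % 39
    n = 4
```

5

Transformed code:
n = idx - 28 + n[13]
n = (n - 28 + price[33]) * (price - 28 + 24)
print(ix)
record(idx)
if price != 30:
    price = n % 39
    n = 4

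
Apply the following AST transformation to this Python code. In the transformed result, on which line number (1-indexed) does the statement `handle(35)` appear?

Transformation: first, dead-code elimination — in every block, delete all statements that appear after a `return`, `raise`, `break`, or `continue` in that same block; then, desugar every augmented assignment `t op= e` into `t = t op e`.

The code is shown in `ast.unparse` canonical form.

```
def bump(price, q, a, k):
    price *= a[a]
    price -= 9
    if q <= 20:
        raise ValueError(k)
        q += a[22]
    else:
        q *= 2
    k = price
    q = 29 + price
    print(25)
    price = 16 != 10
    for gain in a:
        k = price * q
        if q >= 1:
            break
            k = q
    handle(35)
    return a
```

Transformed code:
def bump(price, q, a, k):
    price = price * a[a]
    price = price - 9
    if q <= 20:
        raise ValueError(k)
    else:
        q = q * 2
    k = price
    q = 29 + price
    print(25)
    price = 16 != 10
    for gain in a:
        k = price * q
        if q >= 1:
            break
    handle(35)
    return a

16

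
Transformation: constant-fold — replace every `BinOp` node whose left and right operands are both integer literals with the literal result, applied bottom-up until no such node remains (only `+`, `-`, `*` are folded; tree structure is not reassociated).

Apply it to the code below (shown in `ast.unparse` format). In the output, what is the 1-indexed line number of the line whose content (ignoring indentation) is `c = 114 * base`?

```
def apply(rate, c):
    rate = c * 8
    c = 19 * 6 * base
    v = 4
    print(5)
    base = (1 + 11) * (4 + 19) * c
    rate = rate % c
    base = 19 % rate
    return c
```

Transformed code:
def apply(rate, c):
    rate = c * 8
    c = 114 * base
    v = 4
    print(5)
    base = 276 * c
    rate = rate % c
    base = 19 % rate
    return c

3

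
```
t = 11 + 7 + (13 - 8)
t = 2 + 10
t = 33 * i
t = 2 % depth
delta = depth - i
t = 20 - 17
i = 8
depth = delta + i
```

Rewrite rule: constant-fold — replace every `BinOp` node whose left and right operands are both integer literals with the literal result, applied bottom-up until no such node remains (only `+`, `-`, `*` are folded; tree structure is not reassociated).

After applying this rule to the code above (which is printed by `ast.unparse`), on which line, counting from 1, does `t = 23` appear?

1

Transformed code:
t = 23
t = 12
t = 33 * i
t = 2 % depth
delta = depth - i
t = 3
i = 8
depth = delta + i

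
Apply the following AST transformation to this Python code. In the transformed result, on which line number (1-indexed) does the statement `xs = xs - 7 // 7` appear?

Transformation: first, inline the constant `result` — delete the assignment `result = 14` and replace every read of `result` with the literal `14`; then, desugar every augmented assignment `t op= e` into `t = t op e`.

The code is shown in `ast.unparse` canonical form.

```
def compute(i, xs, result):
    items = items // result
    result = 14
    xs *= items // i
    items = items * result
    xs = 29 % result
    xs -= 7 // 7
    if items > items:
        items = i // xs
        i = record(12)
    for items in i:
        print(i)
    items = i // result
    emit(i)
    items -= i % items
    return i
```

Transformed code:
def compute(i, xs, result):
    items = items // 14
    xs = xs * (items // i)
    items = items * 14
    xs = 29 % 14
    xs = xs - 7 // 7
    if items > items:
        items = i // xs
        i = record(12)
    for items in i:
        print(i)
    items = i // 14
    emit(i)
    items = items - i % items
    return i

6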